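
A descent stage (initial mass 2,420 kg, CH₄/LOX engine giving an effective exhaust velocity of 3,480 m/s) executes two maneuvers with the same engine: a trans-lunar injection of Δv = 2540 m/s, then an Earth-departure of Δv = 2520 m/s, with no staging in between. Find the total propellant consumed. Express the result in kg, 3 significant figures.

total propellant consumed ≈ 1850 kg

After the first burn: m = 2420 × exp(−2540/3480.0) = 2420 × 0.48196 = 1,166.34 kg.
After the second burn: m = 1,166.34 × exp(−2520/3480.0) = 1,166.34 × 0.48474 = 565.372 kg.
Total propellant = m₀ − m_final = 2420 − 565.372 = 1,854.628 kg.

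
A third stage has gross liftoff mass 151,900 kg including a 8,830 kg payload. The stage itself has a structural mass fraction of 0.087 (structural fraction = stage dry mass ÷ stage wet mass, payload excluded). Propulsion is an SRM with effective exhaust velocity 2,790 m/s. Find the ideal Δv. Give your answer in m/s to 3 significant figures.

Δv ≈ 5480 m/s

Stage wet mass = m₀ − payload = 151,900 − 8,830 = 143,070 kg.
Stage dry mass = ε × stage wet mass = 0.087 × 143,070 = 12,447.1 kg.
Burnout mass m_f = stage dry + payload = 12,447.1 + 8,830 = 21,277.1 kg.
Δv = v_e · ln(151,900/21,277.1) = 2790.0 × ln(7.139) = 2790.0 × 1.9656 ≈ 5484 m/s.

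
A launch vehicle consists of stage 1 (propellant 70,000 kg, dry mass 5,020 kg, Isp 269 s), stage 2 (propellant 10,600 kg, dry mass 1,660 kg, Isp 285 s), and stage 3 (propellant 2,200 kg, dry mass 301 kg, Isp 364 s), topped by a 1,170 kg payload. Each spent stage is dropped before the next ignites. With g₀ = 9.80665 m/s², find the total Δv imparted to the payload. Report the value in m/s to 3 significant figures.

Δv ≈ 10200 m/s

Ignition mass of stage 1 = 70,000+5,020 + 10,600+1,660 + 2,200+301 + 1,170 = 90,951 kg.
Stage 1: m₀ = 90,951 kg, m_f = 90,951 − 70,000 = 20,951 kg; Δv = 269×9.80665×ln(4.341) = 2638.0×1.4681 ≈ 3873 m/s.
Stage 2: m₀ = 15,931 kg, m_f = 15,931 − 10,600 = 5,331 kg; Δv = 285×9.80665×ln(2.988) = 2794.9×1.0947 ≈ 3060 m/s.
Stage 3: m₀ = 3,671 kg, m_f = 3,671 − 2,200 = 1,471 kg; Δv = 364×9.80665×ln(2.496) = 3569.6×0.9145 ≈ 3264 m/s.
Total Δv = 3873 + 3060 + 3264 = 10197 m/s.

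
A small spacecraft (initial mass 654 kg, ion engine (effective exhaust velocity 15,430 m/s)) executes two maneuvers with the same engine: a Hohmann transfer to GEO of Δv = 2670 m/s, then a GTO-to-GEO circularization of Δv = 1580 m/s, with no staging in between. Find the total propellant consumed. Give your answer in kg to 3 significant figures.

After the first burn: m = 654 × exp(−2670/15430.0) = 654 × 0.84110 = 550.079 kg.
After the second burn: m = 550.079 × exp(−1580/15430.0) = 550.079 × 0.90267 = 496.54 kg.
Total propellant = m₀ − m_final = 654 − 496.54 = 157.46 kg.

total propellant consumed ≈ 157 kg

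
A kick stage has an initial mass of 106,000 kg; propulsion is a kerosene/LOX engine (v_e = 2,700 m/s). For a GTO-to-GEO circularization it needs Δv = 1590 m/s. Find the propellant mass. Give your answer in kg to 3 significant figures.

propellant mass ≈ 47200 kg

Rocket equation: m₀/m_f = exp(Δv / v_e) = exp(1590 / 2700.0) = exp(0.5889) = 1.8020.
m_f = 106,000 / 1.8020 = 58,823.5 kg, so propellant = m₀ − m_f = 106,000 − 58,823.5 = 47,176.5 kg.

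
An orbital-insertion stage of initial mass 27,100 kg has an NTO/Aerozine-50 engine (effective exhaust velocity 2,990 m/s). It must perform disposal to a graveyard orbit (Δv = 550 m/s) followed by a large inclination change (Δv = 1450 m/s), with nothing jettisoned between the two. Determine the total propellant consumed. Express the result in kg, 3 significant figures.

total propellant consumed ≈ 13200 kg

After the first burn: m = 27100 × exp(−550/2990.0) = 27100 × 0.83198 = 22,546.7 kg.
After the second burn: m = 22,546.7 × exp(−1450/2990.0) = 22,546.7 × 0.61573 = 13,882.7 kg.
Total propellant = m₀ − m_final = 27100 − 13,882.7 = 13,217.3 kg.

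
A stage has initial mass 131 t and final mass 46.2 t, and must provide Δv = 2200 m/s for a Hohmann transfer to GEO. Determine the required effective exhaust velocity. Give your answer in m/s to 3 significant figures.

ln(m₀/m_f) = ln(131000/46200) = ln(2.835) = 1.0422.
Using Δv = v_e ln(m₀/m_f): v_e = Δv / ln(m₀/m_f) = 2200 / 1.0422 = 2110.9 m/s.

v_e ≈ 2110 m/s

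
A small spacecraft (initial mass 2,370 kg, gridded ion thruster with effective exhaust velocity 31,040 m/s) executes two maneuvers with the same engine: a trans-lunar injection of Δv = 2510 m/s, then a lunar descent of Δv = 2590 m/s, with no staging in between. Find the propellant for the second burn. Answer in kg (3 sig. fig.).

After the first burn: m = 2370 × exp(−2510/31040.0) = 2370 × 0.92232 = 2,185.9 kg.
After the second burn: m = 2,185.9 × exp(−2590/31040.0) = 2,185.9 × 0.91995 = 2,010.92 kg.
Second-burn propellant = 2,185.9 − 2,010.92 = 174.98 kg.

propellant for the second burn ≈ 175 kg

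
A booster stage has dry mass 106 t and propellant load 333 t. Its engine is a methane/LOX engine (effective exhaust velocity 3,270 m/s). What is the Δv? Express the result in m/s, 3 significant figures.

Δv ≈ 4650 m/s

m₀ = m_dry + m_prop = 106 + 333 = 439 t.
Using Δv = v_e ln(m₀/m_f): Δv = v_e · ln(m₀/m_f) = 3270.0 × ln(4.142) = 3270.0 × 1.4211 ≈ 4646.9 m/s.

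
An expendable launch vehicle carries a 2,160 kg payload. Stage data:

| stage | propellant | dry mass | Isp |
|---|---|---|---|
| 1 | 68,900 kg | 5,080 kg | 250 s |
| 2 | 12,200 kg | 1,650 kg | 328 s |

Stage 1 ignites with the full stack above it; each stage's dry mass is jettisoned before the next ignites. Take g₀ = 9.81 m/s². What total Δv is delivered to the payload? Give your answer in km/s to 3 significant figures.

Ignition mass of stage 1 = 68,900+5,080 + 12,200+1,650 + 2,160 = 89,990 kg.
Stage 1: m₀ = 89,990 kg, m_f = 89,990 − 68,900 = 21,090 kg; Δv = 250×9.81×ln(4.267) = 2452.5×1.4509 ≈ 3558 m/s.
Stage 2: m₀ = 16,010 kg, m_f = 16,010 − 12,200 = 3,810 kg; Δv = 328×9.81×ln(4.202) = 3217.7×1.4356 ≈ 4619 m/s.
Total Δv = 3558 + 4619 = 8177 m/s.

Δv ≈ 8.18 km/s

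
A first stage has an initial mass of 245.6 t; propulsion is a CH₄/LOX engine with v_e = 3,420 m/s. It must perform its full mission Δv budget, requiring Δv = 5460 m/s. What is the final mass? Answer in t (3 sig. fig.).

By the Tsiolkovsky rocket equation, m₀/m_f = exp(Δv / v_e) = exp(5460 / 3420.0) = exp(1.5965) = 4.9357.
m_f = m₀ / 4.9357 = 245.6 / 4.9357 = 49.7599 t.

final mass ≈ 49.8 t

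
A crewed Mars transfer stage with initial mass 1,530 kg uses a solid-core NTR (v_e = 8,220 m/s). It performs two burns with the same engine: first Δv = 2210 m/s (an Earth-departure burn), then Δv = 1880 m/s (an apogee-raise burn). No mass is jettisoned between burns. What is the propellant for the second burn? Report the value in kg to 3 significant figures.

propellant for the second burn ≈ 239 kg

After the first burn: m = 1530 × exp(−2210/8220.0) = 1530 × 0.76425 = 1,169.3 kg.
After the second burn: m = 1,169.3 × exp(−1880/8220.0) = 1,169.3 × 0.79556 = 930.248 kg.
Second-burn propellant = 1,169.3 − 930.248 = 239.052 kg.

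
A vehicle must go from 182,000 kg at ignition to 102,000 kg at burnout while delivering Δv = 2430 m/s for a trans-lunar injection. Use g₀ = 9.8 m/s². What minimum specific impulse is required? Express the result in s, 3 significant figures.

ln(m₀/m_f) = ln(182000/102000) = ln(1.784) = 0.5790.
By the Tsiolkovsky rocket equation, v_e = Δv / ln(m₀/m_f) = 2430 / 0.5790 = 4196.6 m/s.
Isp = v_e / g₀ = 4196.6 / 9.8 = 428.2 s.

Isp ≈ 428 s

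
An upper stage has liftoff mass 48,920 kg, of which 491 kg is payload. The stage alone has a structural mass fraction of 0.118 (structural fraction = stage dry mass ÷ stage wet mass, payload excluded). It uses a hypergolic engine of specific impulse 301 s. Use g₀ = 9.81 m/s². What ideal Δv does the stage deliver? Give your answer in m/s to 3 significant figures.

Δv ≈ 6100 m/s

Stage wet mass = m₀ − payload = 48,920 − 491 = 48,429 kg.
Stage dry mass = ε × stage wet mass = 0.118 × 48,429 = 5,714.62 kg.
Burnout mass m_f = stage dry + payload = 5,714.62 + 491 = 6,205.62 kg.
v_e = Isp · g₀ = 301 × 9.81 = 2952.8 m/s.
Δv = v_e · ln(48,920/6,205.62) = 2952.8 × ln(7.883) = 2952.8 × 2.0647 ≈ 6097 m/s.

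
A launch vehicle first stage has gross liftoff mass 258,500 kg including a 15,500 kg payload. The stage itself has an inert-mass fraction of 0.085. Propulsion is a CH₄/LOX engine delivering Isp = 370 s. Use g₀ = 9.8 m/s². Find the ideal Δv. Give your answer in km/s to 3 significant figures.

Δv ≈ 7.13 km/s

Stage wet mass = m₀ − payload = 258,500 − 15,500 = 243,000 kg.
Stage dry mass = ε × stage wet mass = 0.085 × 243,000 = 20,655 kg.
Burnout mass m_f = stage dry + payload = 20,655 + 15,500 = 36,155 kg.
v_e = Isp · g₀ = 370 × 9.8 = 3626.0 m/s.
Using Δv = v_e ln(m₀/m_f): Δv = v_e · ln(258,500/36,155) = 3626.0 × ln(7.15) = 3626.0 × 1.9671 ≈ 7133 m/s.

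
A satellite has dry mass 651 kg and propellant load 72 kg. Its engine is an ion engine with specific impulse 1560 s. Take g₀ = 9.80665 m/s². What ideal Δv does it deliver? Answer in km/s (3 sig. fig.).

Δv ≈ 1.60 km/s

v_e = Isp · g₀ = 1560 × 9.80665 = 15298.4 m/s.
m₀ = m_dry + m_prop = 651 + 72 = 723 kg.
Δv = v_e · ln(m₀/m_f) = 15298.4 × ln(1.111) = 15298.4 × 0.1049 ≈ 1604.8 m/s.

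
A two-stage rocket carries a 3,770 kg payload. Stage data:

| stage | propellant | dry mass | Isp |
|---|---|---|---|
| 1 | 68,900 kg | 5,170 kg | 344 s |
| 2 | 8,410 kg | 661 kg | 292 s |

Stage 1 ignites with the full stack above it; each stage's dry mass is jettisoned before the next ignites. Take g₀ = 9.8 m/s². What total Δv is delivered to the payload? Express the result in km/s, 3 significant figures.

Ignition mass of stage 1 = 68,900+5,170 + 8,410+661 + 3,770 = 86,911 kg.
Stage 1: m₀ = 86,911 kg, m_f = 86,911 − 68,900 = 18,011 kg; Δv = 344×9.8×ln(4.825) = 3371.2×1.5739 ≈ 5306 m/s.
Stage 2: m₀ = 12,841 kg, m_f = 12,841 − 8,410 = 4,431 kg; Δv = 292×9.8×ln(2.898) = 2861.6×1.0640 ≈ 3045 m/s.
Total Δv = 5306 + 3045 = 8351 m/s.

Δv ≈ 8.35 km/s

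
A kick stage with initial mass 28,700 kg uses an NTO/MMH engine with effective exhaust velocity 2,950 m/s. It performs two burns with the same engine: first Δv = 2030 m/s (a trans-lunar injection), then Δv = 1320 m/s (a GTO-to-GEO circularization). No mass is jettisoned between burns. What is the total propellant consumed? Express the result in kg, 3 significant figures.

total propellant consumed ≈ 19500 kg

After the first burn: m = 28700 × exp(−2030/2950.0) = 28700 × 0.50251 = 14,422 kg.
After the second burn: m = 14,422 × exp(−1320/2950.0) = 14,422 × 0.63925 = 9,219.26 kg.
Total propellant = m₀ − m_final = 28700 − 9,219.26 = 19,480.74 kg.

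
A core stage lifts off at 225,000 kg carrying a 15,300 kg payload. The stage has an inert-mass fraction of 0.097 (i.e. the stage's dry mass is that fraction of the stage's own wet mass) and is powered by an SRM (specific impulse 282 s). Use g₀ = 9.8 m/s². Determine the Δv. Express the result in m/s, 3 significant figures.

Δv ≈ 5090 m/s

Stage wet mass = m₀ − payload = 225,000 − 15,300 = 209,700 kg.
Stage dry mass = ε × stage wet mass = 0.097 × 209,700 = 20,340.9 kg.
Burnout mass m_f = stage dry + payload = 20,340.9 + 15,300 = 35,640.9 kg.
v_e = Isp · g₀ = 282 × 9.8 = 2763.6 m/s.
Δv = v_e · ln(225,000/35,640.9) = 2763.6 × ln(6.313) = 2763.6 × 1.8426 ≈ 5092 m/s.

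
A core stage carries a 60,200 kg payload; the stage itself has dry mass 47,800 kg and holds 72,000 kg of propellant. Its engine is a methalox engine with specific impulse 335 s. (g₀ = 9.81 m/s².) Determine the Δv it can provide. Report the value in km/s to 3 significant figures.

v_e = Isp · g₀ = 335 × 9.81 = 3286.4 m/s.
m₀ = payload + dry + propellant = 60,200 + 47,800 + 72,000 = 180,000 kg.
m_f = payload + dry = 60,200 + 47,800 = 108,000 kg.
Δv = v_e · ln(m₀/m_f) = 3286.4 × ln(1.667) = 3286.4 × 0.5108 ≈ 1678.8 m/s.

Δv ≈ 1.68 km/s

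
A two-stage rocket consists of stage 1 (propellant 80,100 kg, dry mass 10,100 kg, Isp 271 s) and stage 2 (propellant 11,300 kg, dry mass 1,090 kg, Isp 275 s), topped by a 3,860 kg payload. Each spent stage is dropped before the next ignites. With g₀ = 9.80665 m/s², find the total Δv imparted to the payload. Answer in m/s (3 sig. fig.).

Δv ≈ 6920 m/s

Ignition mass of stage 1 = 80,100+10,100 + 11,300+1,090 + 3,860 = 106,450 kg.
Stage 1: m₀ = 106,450 kg, m_f = 106,450 − 80,100 = 26,350 kg; Δv = 271×9.80665×ln(4.04) = 2657.6×1.3962 ≈ 3711 m/s.
Stage 2: m₀ = 16,250 kg, m_f = 16,250 − 11,300 = 4,950 kg; Δv = 275×9.80665×ln(3.283) = 2696.8×1.1887 ≈ 3206 m/s.
Total Δv = 3711 + 3206 = 6917 m/s.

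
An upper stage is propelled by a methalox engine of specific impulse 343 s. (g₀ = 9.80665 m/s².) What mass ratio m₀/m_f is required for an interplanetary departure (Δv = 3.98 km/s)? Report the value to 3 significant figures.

mass ratio ≈ 3.26

v_e = Isp · g₀ = 343 × 9.80665 = 3363.7 m/s.
Rocket equation: m₀/m_f = exp(Δv / v_e) = exp(3980 / 3363.7) = exp(1.1832) = 3.2649.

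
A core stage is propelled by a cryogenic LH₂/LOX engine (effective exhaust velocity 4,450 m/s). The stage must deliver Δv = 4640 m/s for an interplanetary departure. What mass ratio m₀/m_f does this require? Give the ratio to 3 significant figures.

mass ratio ≈ 2.84

By the Tsiolkovsky rocket equation, m₀/m_f = exp(Δv / v_e) = exp(4640 / 4450.0) = exp(1.0427) = 2.8369.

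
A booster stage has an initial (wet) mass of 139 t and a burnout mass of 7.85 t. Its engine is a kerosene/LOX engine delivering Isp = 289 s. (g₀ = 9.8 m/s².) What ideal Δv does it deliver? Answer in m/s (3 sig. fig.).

Δv ≈ 8140 m/s

v_e = Isp · g₀ = 289 × 9.8 = 2832.2 m/s.
Using Δv = v_e ln(m₀/m_f): Δv = v_e · ln(m₀/m_f) = 2832.2 × ln(17.71) = 2832.2 × 2.8740 ≈ 8139.6 m/s.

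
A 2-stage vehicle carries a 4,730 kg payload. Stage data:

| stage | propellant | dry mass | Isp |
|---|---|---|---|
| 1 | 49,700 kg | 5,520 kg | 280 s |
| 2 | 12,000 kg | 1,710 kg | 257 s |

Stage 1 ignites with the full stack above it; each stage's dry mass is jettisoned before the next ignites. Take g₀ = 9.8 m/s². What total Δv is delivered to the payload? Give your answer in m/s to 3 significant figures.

Ignition mass of stage 1 = 49,700+5,520 + 12,000+1,710 + 4,730 = 73,660 kg.
Stage 1: m₀ = 73,660 kg, m_f = 73,660 − 49,700 = 23,960 kg; Δv = 280×9.8×ln(3.074) = 2744.0×1.1231 ≈ 3082 m/s.
Stage 2: m₀ = 18,440 kg, m_f = 18,440 − 12,000 = 6,440 kg; Δv = 257×9.8×ln(2.863) = 2518.6×1.0520 ≈ 2650 m/s.
Total Δv = 3082 + 2650 = 5732 m/s.

Δv ≈ 5730 m/s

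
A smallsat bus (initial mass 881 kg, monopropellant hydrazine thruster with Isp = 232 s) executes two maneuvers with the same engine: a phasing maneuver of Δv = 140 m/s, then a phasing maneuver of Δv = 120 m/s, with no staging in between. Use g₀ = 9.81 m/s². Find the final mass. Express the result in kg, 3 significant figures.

v_e = Isp · g₀ = 232 × 9.81 = 2275.9 m/s.
After the first burn: m = 881 × exp(−140/2275.9) = 881 × 0.94034 = 828.44 kg.
After the second burn: m = 828.44 × exp(−120/2275.9) = 828.44 × 0.94864 = 785.891 kg.

final mass ≈ 786 kg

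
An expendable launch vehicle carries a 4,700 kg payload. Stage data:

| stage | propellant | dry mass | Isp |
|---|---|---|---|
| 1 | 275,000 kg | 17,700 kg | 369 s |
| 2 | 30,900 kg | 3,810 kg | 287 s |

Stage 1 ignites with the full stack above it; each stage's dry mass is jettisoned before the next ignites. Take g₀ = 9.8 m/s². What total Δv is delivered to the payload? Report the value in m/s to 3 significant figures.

Ignition mass of stage 1 = 275,000+17,700 + 30,900+3,810 + 4,700 = 332,110 kg.
Stage 1: m₀ = 332,110 kg, m_f = 332,110 − 275,000 = 57,110 kg; Δv = 369×9.8×ln(5.815) = 3616.2×1.7605 ≈ 6366 m/s.
Stage 2: m₀ = 39,410 kg, m_f = 39,410 − 30,900 = 8,510 kg; Δv = 287×9.8×ln(4.631) = 2812.6×1.5328 ≈ 4311 m/s.
Total Δv = 6366 + 4311 = 10677 m/s.

Δv ≈ 10700 m/s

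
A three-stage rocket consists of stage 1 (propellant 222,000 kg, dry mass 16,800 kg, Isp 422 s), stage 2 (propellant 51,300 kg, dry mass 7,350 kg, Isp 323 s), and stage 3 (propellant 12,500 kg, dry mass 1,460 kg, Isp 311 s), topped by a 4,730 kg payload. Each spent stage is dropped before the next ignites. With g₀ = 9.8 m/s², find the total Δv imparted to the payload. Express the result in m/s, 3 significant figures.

Ignition mass of stage 1 = 222,000+16,800 + 51,300+7,350 + 12,500+1,460 + 4,730 = 316,140 kg.
Stage 1: m₀ = 316,140 kg, m_f = 316,140 − 222,000 = 94,140 kg; Δv = 422×9.8×ln(3.358) = 4135.6×1.2114 ≈ 5010 m/s.
Stage 2: m₀ = 77,340 kg, m_f = 77,340 − 51,300 = 26,040 kg; Δv = 323×9.8×ln(2.97) = 3165.4×1.0886 ≈ 3446 m/s.
Stage 3: m₀ = 18,690 kg, m_f = 18,690 − 12,500 = 6,190 kg; Δv = 311×9.8×ln(3.019) = 3047.8×1.1051 ≈ 3368 m/s.
Total Δv = 5010 + 3446 + 3368 = 11824 m/s.

Δv ≈ 11800 m/s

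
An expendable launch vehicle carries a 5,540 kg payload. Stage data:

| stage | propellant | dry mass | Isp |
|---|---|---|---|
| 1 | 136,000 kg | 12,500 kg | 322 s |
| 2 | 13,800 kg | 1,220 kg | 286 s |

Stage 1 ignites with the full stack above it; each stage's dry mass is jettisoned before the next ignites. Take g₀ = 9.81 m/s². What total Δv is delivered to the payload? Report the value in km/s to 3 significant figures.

Δv ≈ 8.28 km/s

Ignition mass of stage 1 = 136,000+12,500 + 13,800+1,220 + 5,540 = 169,060 kg.
Stage 1: m₀ = 169,060 kg, m_f = 169,060 − 136,000 = 33,060 kg; Δv = 322×9.81×ln(5.114) = 3158.8×1.6319 ≈ 5155 m/s.
Stage 2: m₀ = 20,560 kg, m_f = 20,560 − 13,800 = 6,760 kg; Δv = 286×9.81×ln(3.041) = 2805.7×1.1123 ≈ 3121 m/s.
Total Δv = 5155 + 3121 = 8276 m/s.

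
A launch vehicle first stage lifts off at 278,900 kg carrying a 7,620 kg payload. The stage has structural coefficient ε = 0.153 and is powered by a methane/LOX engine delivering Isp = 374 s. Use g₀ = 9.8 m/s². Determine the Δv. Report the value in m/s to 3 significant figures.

Stage wet mass = m₀ − payload = 278,900 − 7,620 = 271,280 kg.
Stage dry mass = ε × stage wet mass = 0.153 × 271,280 = 41,505.8 kg.
Burnout mass m_f = stage dry + payload = 41,505.8 + 7,620 = 49,125.8 kg.
v_e = Isp · g₀ = 374 × 9.8 = 3665.2 m/s.
Rocket equation: Δv = v_e · ln(278,900/49,125.8) = 3665.2 × ln(5.677) = 3665.2 × 1.7365 ≈ 6365 m/s.

Δv ≈ 6360 m/s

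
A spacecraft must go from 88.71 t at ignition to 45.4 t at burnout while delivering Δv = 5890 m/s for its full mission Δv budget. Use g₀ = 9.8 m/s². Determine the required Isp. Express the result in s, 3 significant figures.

Isp ≈ 897 s

ln(m₀/m_f) = ln(88710/45400) = ln(1.954) = 0.6699.
Using Δv = v_e ln(m₀/m_f): v_e = Δv / ln(m₀/m_f) = 5890 / 0.6699 = 8792.9 m/s.
Isp = v_e / g₀ = 8792.9 / 9.8 = 897.2 s.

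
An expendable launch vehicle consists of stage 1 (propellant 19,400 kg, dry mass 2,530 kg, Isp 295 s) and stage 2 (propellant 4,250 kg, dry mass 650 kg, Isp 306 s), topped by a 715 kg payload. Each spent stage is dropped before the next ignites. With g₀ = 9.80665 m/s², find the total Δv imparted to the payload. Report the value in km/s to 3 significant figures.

Δv ≈ 7.77 km/s

Ignition mass of stage 1 = 19,400+2,530 + 4,250+650 + 715 = 27,545 kg.
Stage 1: m₀ = 27,545 kg, m_f = 27,545 − 19,400 = 8,145 kg; Δv = 295×9.80665×ln(3.382) = 2893.0×1.2184 ≈ 3525 m/s.
Stage 2: m₀ = 5,615 kg, m_f = 5,615 − 4,250 = 1,365 kg; Δv = 306×9.80665×ln(4.114) = 3000.8×1.4143 ≈ 4244 m/s.
Total Δv = 3525 + 4244 = 7769 m/s.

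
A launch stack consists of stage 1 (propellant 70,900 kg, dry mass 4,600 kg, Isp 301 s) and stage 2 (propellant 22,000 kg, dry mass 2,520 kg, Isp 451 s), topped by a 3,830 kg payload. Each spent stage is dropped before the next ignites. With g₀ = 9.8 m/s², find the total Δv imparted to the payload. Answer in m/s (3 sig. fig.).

Ignition mass of stage 1 = 70,900+4,600 + 22,000+2,520 + 3,830 = 103,850 kg.
Stage 1: m₀ = 103,850 kg, m_f = 103,850 − 70,900 = 32,950 kg; Δv = 301×9.8×ln(3.152) = 2949.8×1.1480 ≈ 3386 m/s.
Stage 2: m₀ = 28,350 kg, m_f = 28,350 − 22,000 = 6,350 kg; Δv = 451×9.8×ln(4.465) = 4419.8×1.4962 ≈ 6613 m/s.
Total Δv = 3386 + 6613 = 9999 m/s.

Δv ≈ 10000 m/s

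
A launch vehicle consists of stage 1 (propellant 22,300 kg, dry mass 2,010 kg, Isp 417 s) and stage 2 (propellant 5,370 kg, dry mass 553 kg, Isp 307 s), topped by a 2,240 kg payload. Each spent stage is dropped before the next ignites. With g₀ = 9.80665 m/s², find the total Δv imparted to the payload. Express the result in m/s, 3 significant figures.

Ignition mass of stage 1 = 22,300+2,010 + 5,370+553 + 2,240 = 32,473 kg.
Stage 1: m₀ = 32,473 kg, m_f = 32,473 − 22,300 = 10,173 kg; Δv = 417×9.80665×ln(3.192) = 4089.4×1.1607 ≈ 4746 m/s.
Stage 2: m₀ = 8,163 kg, m_f = 8,163 − 5,370 = 2,793 kg; Δv = 307×9.80665×ln(2.923) = 3010.6×1.0725 ≈ 3229 m/s.
Total Δv = 4746 + 3229 = 7975 m/s.

Δv ≈ 7980 m/s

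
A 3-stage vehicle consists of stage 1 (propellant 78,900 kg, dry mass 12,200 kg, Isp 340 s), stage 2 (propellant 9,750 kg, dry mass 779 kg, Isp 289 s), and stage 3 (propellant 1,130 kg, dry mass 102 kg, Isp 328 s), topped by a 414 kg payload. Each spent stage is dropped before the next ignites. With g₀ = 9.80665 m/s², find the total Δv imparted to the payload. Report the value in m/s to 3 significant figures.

Ignition mass of stage 1 = 78,900+12,200 + 9,750+779 + 1,130+102 + 414 = 103,275 kg.
Stage 1: m₀ = 103,275 kg, m_f = 103,275 − 78,900 = 24,375 kg; Δv = 340×9.80665×ln(4.237) = 3334.3×1.4438 ≈ 4814 m/s.
Stage 2: m₀ = 12,175 kg, m_f = 12,175 − 9,750 = 2,425 kg; Δv = 289×9.80665×ln(5.021) = 2834.1×1.6136 ≈ 4573 m/s.
Stage 3: m₀ = 1,646 kg, m_f = 1,646 − 1,130 = 516 kg; Δv = 328×9.80665×ln(3.19) = 3216.6×1.1600 ≈ 3731 m/s.
Total Δv = 4814 + 4573 + 3731 = 13118 m/s.

Δv ≈ 13100 m/s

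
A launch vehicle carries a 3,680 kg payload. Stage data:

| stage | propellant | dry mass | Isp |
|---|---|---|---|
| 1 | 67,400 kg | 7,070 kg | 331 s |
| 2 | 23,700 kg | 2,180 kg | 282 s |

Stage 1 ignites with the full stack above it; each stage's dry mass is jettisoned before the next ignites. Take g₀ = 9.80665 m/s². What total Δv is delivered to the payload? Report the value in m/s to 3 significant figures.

Δv ≈ 7860 m/s

Ignition mass of stage 1 = 67,400+7,070 + 23,700+2,180 + 3,680 = 104,030 kg.
Stage 1: m₀ = 104,030 kg, m_f = 104,030 − 67,400 = 36,630 kg; Δv = 331×9.80665×ln(2.84) = 3246.0×1.0438 ≈ 3388 m/s.
Stage 2: m₀ = 29,560 kg, m_f = 29,560 − 23,700 = 5,860 kg; Δv = 282×9.80665×ln(5.044) = 2765.5×1.6183 ≈ 4475 m/s.
Total Δv = 3388 + 4475 = 7863 m/s.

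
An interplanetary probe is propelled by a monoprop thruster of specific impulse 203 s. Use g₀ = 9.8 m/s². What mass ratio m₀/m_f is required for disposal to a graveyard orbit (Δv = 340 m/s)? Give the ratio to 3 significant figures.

mass ratio ≈ 1.19

v_e = Isp · g₀ = 203 × 9.8 = 1989.4 m/s.
From the ideal rocket equation, m₀/m_f = exp(Δv / v_e) = exp(340 / 1989.4) = exp(0.1709) = 1.1864.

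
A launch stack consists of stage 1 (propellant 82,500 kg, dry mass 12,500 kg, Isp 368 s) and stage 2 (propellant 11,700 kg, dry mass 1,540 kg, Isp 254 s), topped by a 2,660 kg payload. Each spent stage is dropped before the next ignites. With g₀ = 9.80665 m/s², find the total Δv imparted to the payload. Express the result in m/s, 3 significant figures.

Δv ≈ 8230 m/s

Ignition mass of stage 1 = 82,500+12,500 + 11,700+1,540 + 2,660 = 110,900 kg.
Stage 1: m₀ = 110,900 kg, m_f = 110,900 − 82,500 = 28,400 kg; Δv = 368×9.80665×ln(3.905) = 3608.8×1.3622 ≈ 4916 m/s.
Stage 2: m₀ = 15,900 kg, m_f = 15,900 − 11,700 = 4,200 kg; Δv = 254×9.80665×ln(3.786) = 2490.9×1.3312 ≈ 3316 m/s.
Total Δv = 4916 + 3316 = 8232 m/s.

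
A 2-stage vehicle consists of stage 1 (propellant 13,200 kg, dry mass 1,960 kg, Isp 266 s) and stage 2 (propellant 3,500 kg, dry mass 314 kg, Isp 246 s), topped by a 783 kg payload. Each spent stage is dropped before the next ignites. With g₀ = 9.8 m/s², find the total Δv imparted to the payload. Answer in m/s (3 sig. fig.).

Ignition mass of stage 1 = 13,200+1,960 + 3,500+314 + 783 = 19,757 kg.
Stage 1: m₀ = 19,757 kg, m_f = 19,757 − 13,200 = 6,557 kg; Δv = 266×9.8×ln(3.013) = 2606.8×1.1030 ≈ 2875 m/s.
Stage 2: m₀ = 4,597 kg, m_f = 4,597 − 3,500 = 1,097 kg; Δv = 246×9.8×ln(4.191) = 2410.8×1.4328 ≈ 3454 m/s.
Total Δv = 2875 + 3454 = 6329 m/s.

Δv ≈ 6330 m/s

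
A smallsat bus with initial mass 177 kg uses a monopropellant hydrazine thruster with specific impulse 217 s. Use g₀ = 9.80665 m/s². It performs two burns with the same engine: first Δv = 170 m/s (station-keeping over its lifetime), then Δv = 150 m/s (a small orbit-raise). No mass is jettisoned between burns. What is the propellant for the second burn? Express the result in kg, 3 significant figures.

propellant for the second burn ≈ 11.1 kg

v_e = Isp · g₀ = 217 × 9.80665 = 2128.0 m/s.
After the first burn: m = 177 × exp(−170/2128.0) = 177 × 0.92322 = 163.41 kg.
After the second burn: m = 163.41 × exp(−150/2128.0) = 163.41 × 0.93194 = 152.288 kg.
Second-burn propellant = 163.41 − 152.288 = 11.122 kg.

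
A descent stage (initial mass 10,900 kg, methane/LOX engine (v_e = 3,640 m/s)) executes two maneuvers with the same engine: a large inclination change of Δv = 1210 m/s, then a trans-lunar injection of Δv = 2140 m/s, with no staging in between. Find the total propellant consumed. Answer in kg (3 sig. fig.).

After the first burn: m = 10900 × exp(−1210/3640.0) = 10900 × 0.71719 = 7,817.37 kg.
After the second burn: m = 7,817.37 × exp(−2140/3640.0) = 7,817.37 × 0.55549 = 4,342.47 kg.
Total propellant = m₀ − m_final = 10900 − 4,342.47 = 6,557.53 kg.

total propellant consumed ≈ 6560 kg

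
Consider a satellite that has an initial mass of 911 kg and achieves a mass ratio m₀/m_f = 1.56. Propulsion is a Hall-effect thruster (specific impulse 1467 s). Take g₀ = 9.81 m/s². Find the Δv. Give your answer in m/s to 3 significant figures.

v_e = Isp · g₀ = 1467 × 9.81 = 14391.3 m/s.
Δv = v_e · ln(1.56) = 14391.3 × 0.4447 ≈ 6399.6 m/s.

Δv ≈ 6400 m/s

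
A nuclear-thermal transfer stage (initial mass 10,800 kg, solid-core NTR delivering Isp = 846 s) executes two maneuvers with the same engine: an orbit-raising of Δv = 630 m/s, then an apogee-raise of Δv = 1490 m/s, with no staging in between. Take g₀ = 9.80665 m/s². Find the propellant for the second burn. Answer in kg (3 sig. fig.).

v_e = Isp · g₀ = 846 × 9.80665 = 8296.4 m/s.
After the first burn: m = 10800 × exp(−630/8296.4) = 10800 × 0.92688 = 10,010.3 kg.
After the second burn: m = 10,010.3 × exp(−1490/8296.4) = 10,010.3 × 0.83561 = 8,364.71 kg.
Second-burn propellant = 10,010.3 − 8,364.71 = 1,645.59 kg.

propellant for the second burn ≈ 1650 kg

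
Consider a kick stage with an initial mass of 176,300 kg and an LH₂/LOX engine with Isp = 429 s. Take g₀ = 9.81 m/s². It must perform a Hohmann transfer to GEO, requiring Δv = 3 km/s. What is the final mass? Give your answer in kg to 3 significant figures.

v_e = Isp · g₀ = 429 × 9.81 = 4208.5 m/s.
m₀/m_f = exp(Δv / v_e) = exp(3000 / 4208.5) = exp(0.7128) = 2.0398.
m_f = m₀ / 2.0398 = 176,300 / 2.0398 = 86,430 kg.

final mass ≈ 86400 kg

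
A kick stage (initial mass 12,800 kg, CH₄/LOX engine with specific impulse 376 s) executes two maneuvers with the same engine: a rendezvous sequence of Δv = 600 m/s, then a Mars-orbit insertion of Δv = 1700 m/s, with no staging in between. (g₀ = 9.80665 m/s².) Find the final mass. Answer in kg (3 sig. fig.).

final mass ≈ 6860 kg

v_e = Isp · g₀ = 376 × 9.80665 = 3687.3 m/s.
After the first burn: m = 12800 × exp(−600/3687.3) = 12800 × 0.84983 = 10,877.8 kg.
After the second burn: m = 10,877.8 × exp(−1700/3687.3) = 10,877.8 × 0.63063 = 6,859.87 kg.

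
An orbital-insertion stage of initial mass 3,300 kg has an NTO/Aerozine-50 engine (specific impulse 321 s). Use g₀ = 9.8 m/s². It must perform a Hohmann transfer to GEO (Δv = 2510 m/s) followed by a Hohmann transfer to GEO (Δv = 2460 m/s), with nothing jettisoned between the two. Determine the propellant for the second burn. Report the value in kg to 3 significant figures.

v_e = Isp · g₀ = 321 × 9.8 = 3145.8 m/s.
After the first burn: m = 3300 × exp(−2510/3145.8) = 3300 × 0.45028 = 1,485.92 kg.
After the second burn: m = 1,485.92 × exp(−2460/3145.8) = 1,485.92 × 0.45749 = 679.794 kg.
Second-burn propellant = 1,485.92 − 679.794 = 806.126 kg.

propellant for the second burn ≈ 806 kg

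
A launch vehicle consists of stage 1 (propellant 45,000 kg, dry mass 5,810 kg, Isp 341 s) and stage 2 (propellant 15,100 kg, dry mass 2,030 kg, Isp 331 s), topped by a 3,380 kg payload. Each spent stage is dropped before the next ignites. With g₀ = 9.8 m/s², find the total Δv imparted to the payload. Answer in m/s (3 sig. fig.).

Ignition mass of stage 1 = 45,000+5,810 + 15,100+2,030 + 3,380 = 71,320 kg.
Stage 1: m₀ = 71,320 kg, m_f = 71,320 − 45,000 = 26,320 kg; Δv = 341×9.8×ln(2.71) = 3341.8×0.9968 ≈ 3331 m/s.
Stage 2: m₀ = 20,510 kg, m_f = 20,510 − 15,100 = 5,410 kg; Δv = 331×9.8×ln(3.791) = 3243.8×1.3327 ≈ 4323 m/s.
Total Δv = 3331 + 4323 = 7654 m/s.

Δv ≈ 7650 m/s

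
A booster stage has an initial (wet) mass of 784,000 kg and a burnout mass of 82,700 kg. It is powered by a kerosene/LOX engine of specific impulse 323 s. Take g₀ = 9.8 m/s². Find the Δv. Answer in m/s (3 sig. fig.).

Δv ≈ 7120 m/s

v_e = Isp · g₀ = 323 × 9.8 = 3165.4 m/s.
Rocket equation: Δv = v_e · ln(m₀/m_f) = 3165.4 × ln(9.48) = 3165.4 × 2.2492 ≈ 7119.6 m/s.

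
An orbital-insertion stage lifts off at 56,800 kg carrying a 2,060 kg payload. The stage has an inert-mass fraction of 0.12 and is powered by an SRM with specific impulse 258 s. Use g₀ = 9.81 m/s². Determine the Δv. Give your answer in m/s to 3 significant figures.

Δv ≈ 4770 m/s

Stage wet mass = m₀ − payload = 56,800 − 2,060 = 54,740 kg.
Stage dry mass = ε × stage wet mass = 0.12 × 54,740 = 6,568.8 kg.
Burnout mass m_f = stage dry + payload = 6,568.8 + 2,060 = 8,628.8 kg.
v_e = Isp · g₀ = 258 × 9.81 = 2531.0 m/s.
Δv = v_e · ln(56,800/8,628.8) = 2531.0 × ln(6.583) = 2531.0 × 1.8844 ≈ 4769 m/s.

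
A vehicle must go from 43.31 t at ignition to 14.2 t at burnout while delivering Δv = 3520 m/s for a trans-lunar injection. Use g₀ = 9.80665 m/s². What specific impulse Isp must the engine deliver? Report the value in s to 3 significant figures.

ln(m₀/m_f) = ln(43310/14200) = ln(3.05) = 1.1151.
v_e = Δv / ln(m₀/m_f) = 3520 / 1.1151 = 3156.5 m/s.
Isp = v_e / g₀ = 3156.5 / 9.80665 = 321.9 s.

Isp ≈ 322 s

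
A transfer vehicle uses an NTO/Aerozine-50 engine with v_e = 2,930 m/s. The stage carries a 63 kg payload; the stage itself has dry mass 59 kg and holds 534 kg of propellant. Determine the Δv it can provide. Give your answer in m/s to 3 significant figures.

Δv ≈ 4930 m/s

m₀ = payload + dry + propellant = 63 + 59 + 534 = 656 kg.
m_f = payload + dry = 63 + 59 = 122 kg.
Using Δv = v_e ln(m₀/m_f): Δv = v_e · ln(m₀/m_f) = 2930.0 × ln(5.377) = 2930.0 × 1.6821 ≈ 4928.7 m/s.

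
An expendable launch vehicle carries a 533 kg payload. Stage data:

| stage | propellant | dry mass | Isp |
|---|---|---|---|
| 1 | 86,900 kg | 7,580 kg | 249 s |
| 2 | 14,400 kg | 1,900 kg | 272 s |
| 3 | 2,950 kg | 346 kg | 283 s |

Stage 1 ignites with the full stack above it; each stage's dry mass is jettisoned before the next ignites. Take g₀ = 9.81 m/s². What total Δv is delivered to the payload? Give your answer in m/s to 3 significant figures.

Ignition mass of stage 1 = 86,900+7,580 + 14,400+1,900 + 2,950+346 + 533 = 114,609 kg.
Stage 1: m₀ = 114,609 kg, m_f = 114,609 − 86,900 = 27,709 kg; Δv = 249×9.81×ln(4.136) = 2442.7×1.4198 ≈ 3468 m/s.
Stage 2: m₀ = 20,129 kg, m_f = 20,129 − 14,400 = 5,729 kg; Δv = 272×9.81×ln(3.514) = 2668.3×1.2566 ≈ 3353 m/s.
Stage 3: m₀ = 3,829 kg, m_f = 3,829 − 2,950 = 879 kg; Δv = 283×9.81×ln(4.356) = 2776.2×1.4716 ≈ 4085 m/s.
Total Δv = 3468 + 3353 + 4085 = 10906 m/s.

Δv ≈ 10900 m/s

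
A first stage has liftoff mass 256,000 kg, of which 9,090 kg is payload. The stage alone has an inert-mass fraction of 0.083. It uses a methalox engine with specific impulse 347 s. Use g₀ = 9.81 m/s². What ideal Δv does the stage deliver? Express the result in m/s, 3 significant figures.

Δv ≈ 7350 m/s

Stage wet mass = m₀ − payload = 256,000 − 9,090 = 246,910 kg.
Stage dry mass = ε × stage wet mass = 0.083 × 246,910 = 20,493.5 kg.
Burnout mass m_f = stage dry + payload = 20,493.5 + 9,090 = 29,583.5 kg.
v_e = Isp · g₀ = 347 × 9.81 = 3404.1 m/s.
Δv = v_e · ln(256,000/29,583.5) = 3404.1 × ln(8.653) = 3404.1 × 2.1580 ≈ 7346 m/s.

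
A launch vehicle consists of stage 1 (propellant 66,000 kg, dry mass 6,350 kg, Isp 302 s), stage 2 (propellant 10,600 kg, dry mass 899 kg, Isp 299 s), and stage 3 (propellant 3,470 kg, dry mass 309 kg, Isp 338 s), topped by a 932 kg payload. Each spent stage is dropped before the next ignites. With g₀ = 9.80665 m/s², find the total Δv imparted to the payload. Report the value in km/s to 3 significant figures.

Ignition mass of stage 1 = 66,000+6,350 + 10,600+899 + 3,470+309 + 932 = 88,560 kg.
Stage 1: m₀ = 88,560 kg, m_f = 88,560 − 66,000 = 22,560 kg; Δv = 302×9.80665×ln(3.926) = 2961.6×1.3675 ≈ 4050 m/s.
Stage 2: m₀ = 16,210 kg, m_f = 16,210 − 10,600 = 5,610 kg; Δv = 299×9.80665×ln(2.889) = 2932.2×1.0611 ≈ 3111 m/s.
Stage 3: m₀ = 4,711 kg, m_f = 4,711 − 3,470 = 1,241 kg; Δv = 338×9.80665×ln(3.796) = 3314.6×1.3340 ≈ 4422 m/s.
Total Δv = 4050 + 3111 + 4422 = 11583 m/s.

Δv ≈ 11.6 km/s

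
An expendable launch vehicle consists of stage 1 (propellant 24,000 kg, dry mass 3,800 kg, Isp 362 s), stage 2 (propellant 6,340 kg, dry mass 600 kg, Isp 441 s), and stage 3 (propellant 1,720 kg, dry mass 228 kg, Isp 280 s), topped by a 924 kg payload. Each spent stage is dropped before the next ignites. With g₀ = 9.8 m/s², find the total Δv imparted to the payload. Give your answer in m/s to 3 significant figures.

Δv ≈ 10600 m/s

Ignition mass of stage 1 = 24,000+3,800 + 6,340+600 + 1,720+228 + 924 = 37,612 kg.
Stage 1: m₀ = 37,612 kg, m_f = 37,612 − 24,000 = 13,612 kg; Δv = 362×9.8×ln(2.763) = 3547.6×1.0164 ≈ 3606 m/s.
Stage 2: m₀ = 9,812 kg, m_f = 9,812 − 6,340 = 3,472 kg; Δv = 441×9.8×ln(2.826) = 4321.8×1.0389 ≈ 4490 m/s.
Stage 3: m₀ = 2,872 kg, m_f = 2,872 − 1,720 = 1,152 kg; Δv = 280×9.8×ln(2.493) = 2744.0×0.9135 ≈ 2507 m/s.
Total Δv = 3606 + 4490 + 2507 = 10603 m/s.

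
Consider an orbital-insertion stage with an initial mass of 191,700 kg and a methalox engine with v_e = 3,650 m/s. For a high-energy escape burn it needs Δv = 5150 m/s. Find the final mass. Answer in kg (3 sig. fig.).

m₀/m_f = exp(Δv / v_e) = exp(5150 / 3650.0) = exp(1.4110) = 4.0999.
m_f = m₀ / 4.0999 = 191,700 / 4.0999 = 46,757.2 kg.

final mass ≈ 46800 kg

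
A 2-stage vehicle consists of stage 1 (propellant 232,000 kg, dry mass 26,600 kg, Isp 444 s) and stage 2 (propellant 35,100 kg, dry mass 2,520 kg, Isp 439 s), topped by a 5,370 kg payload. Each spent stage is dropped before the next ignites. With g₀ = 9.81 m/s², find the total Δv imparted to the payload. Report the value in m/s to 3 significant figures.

Δv ≈ 13700 m/s

Ignition mass of stage 1 = 232,000+26,600 + 35,100+2,520 + 5,370 = 301,590 kg.
Stage 1: m₀ = 301,590 kg, m_f = 301,590 − 232,000 = 69,590 kg; Δv = 444×9.81×ln(4.334) = 4355.6×1.4664 ≈ 6387 m/s.
Stage 2: m₀ = 42,990 kg, m_f = 42,990 − 35,100 = 7,890 kg; Δv = 439×9.81×ln(5.449) = 4306.6×1.6954 ≈ 7301 m/s.
Total Δv = 6387 + 7301 = 13688 m/s.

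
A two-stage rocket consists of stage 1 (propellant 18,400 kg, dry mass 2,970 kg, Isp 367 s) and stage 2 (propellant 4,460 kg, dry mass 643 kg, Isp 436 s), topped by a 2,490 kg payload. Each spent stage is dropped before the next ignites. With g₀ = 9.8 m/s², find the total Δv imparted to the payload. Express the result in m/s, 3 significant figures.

Ignition mass of stage 1 = 18,400+2,970 + 4,460+643 + 2,490 = 28,963 kg.
Stage 1: m₀ = 28,963 kg, m_f = 28,963 − 18,400 = 10,563 kg; Δv = 367×9.8×ln(2.742) = 3596.6×1.0087 ≈ 3628 m/s.
Stage 2: m₀ = 7,593 kg, m_f = 7,593 − 4,460 = 3,133 kg; Δv = 436×9.8×ln(2.424) = 4272.8×0.8852 ≈ 3782 m/s.
Total Δv = 3628 + 3782 = 7410 m/s.

Δv ≈ 7410 m/s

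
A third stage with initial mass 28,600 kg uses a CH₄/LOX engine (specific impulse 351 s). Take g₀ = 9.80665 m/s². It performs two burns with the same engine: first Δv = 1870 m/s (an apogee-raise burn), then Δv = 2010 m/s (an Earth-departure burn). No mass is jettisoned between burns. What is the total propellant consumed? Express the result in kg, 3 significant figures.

total propellant consumed ≈ 19300 kg

v_e = Isp · g₀ = 351 × 9.80665 = 3442.1 m/s.
After the first burn: m = 28600 × exp(−1870/3442.1) = 28600 × 0.58085 = 16,612.3 kg.
After the second burn: m = 16,612.3 × exp(−2010/3442.1) = 16,612.3 × 0.55770 = 9,264.68 kg.
Total propellant = m₀ − m_final = 28600 − 9,264.68 = 19,335.32 kg.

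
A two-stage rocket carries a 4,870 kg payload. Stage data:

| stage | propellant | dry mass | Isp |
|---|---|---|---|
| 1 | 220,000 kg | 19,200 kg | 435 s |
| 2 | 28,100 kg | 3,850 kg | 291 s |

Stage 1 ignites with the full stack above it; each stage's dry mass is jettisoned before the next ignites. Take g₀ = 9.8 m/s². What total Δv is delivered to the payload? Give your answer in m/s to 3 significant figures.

Δv ≈ 10900 m/s

Ignition mass of stage 1 = 220,000+19,200 + 28,100+3,850 + 4,870 = 276,020 kg.
Stage 1: m₀ = 276,020 kg, m_f = 276,020 − 220,000 = 56,020 kg; Δv = 435×9.8×ln(4.927) = 4263.0×1.5948 ≈ 6798 m/s.
Stage 2: m₀ = 36,820 kg, m_f = 36,820 − 28,100 = 8,720 kg; Δv = 291×9.8×ln(4.222) = 2851.8×1.4404 ≈ 4108 m/s.
Total Δv = 6798 + 4108 = 10906 m/s.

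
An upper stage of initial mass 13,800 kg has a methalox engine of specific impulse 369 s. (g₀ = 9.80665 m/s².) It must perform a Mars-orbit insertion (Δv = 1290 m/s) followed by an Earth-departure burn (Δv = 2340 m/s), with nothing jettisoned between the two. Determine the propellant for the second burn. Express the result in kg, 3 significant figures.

v_e = Isp · g₀ = 369 × 9.80665 = 3618.7 m/s.
After the first burn: m = 13800 × exp(−1290/3618.7) = 13800 × 0.70013 = 9,661.79 kg.
After the second burn: m = 9,661.79 × exp(−2340/3618.7) = 9,661.79 × 0.52380 = 5,060.85 kg.
Second-burn propellant = 9,661.79 − 5,060.85 = 4,600.94 kg.

propellant for the second burn ≈ 4600 kg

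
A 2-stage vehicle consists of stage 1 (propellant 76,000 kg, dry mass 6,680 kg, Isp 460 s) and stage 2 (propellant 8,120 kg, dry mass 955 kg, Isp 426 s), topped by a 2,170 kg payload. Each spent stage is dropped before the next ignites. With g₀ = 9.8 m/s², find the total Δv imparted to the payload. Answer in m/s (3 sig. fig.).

Ignition mass of stage 1 = 76,000+6,680 + 8,120+955 + 2,170 = 93,925 kg.
Stage 1: m₀ = 93,925 kg, m_f = 93,925 − 76,000 = 17,925 kg; Δv = 460×9.8×ln(5.24) = 4508.0×1.6563 ≈ 7467 m/s.
Stage 2: m₀ = 11,245 kg, m_f = 11,245 − 8,120 = 3,125 kg; Δv = 426×9.8×ln(3.598) = 4174.8×1.2805 ≈ 5346 m/s.
Total Δv = 7467 + 5346 = 12813 m/s.

Δv ≈ 12800 m/s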